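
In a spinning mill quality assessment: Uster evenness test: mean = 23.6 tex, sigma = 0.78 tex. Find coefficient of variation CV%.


Formula: CV% = (standard deviation / mean) * 100
Step 1: Ratio = 0.78 / 23.6 = 0.033051
Step 2: CV% = 0.033051 * 100 = 3.3051% ≈ 3.3%

3.3%


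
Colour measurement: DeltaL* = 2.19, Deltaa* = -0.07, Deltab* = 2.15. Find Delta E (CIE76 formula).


Formula: Delta E = sqrt(dL*^2 + da*^2 + db*^2)
Step 1: dL*^2 = 2.19^2 = 4.7961
Step 2: da*^2 = (-0.07)^2 = 0.0049
Step 3: db*^2 = 2.15^2 = 4.6225
Step 4: Sum = 4.7961 + 0.0049 + 4.6225 = 9.4235
Step 5: Delta E = sqrt(9.4235) = 3.07

3.07 Delta E


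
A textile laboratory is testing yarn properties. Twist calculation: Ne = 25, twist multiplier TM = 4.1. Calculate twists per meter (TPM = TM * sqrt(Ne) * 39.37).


Formula: TPM = TM * sqrt(Ne) * 39.37
Step 1: sqrt(Ne) = sqrt(25) = 5
Step 2: TM * sqrt(Ne) = 4.1 * 5 = 20.5
Step 3: TPM = 20.5 * 39.37 = 807 twists/m

807 twists/m


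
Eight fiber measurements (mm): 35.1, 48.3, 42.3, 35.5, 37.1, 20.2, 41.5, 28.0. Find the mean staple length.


Formula: Mean = sum of lengths / count
Sum = 35.1 + 48.3 + 42.3 + 35.5 + 37.1 + 20.2 + 41.5 + 28.0
Sum = 288.0 mm
Mean = 288.0 / 8 = 36.00 mm

36.00 mm


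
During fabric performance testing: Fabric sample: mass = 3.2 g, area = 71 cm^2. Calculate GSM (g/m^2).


Formula: GSM = mass_g / area_m2
Step 1: Convert area: 71 cm^2 = 71 / 10000 = 0.0071 m^2
Step 2: GSM = 3.2 g / 0.0071 m^2 = 450.7 g/m^2

450.7 g/m^2


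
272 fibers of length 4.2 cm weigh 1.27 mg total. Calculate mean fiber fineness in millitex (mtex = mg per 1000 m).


Formula: fineness (mtex) = mass (mg) / total length (km) = (mass_mg / total_length_m) * 1000
Step 1: Convert fiber length: 4.2 cm = 0.042 m
Step 2: Total fiber length = 272 * 0.042 = 11.424 m
Step 3: Linear density = 1.27 mg / 11.424 m = 0.1112 mg/m
Step 4: fineness = 0.1112 * 1000 = 111.2 mtex

111.2 mtex


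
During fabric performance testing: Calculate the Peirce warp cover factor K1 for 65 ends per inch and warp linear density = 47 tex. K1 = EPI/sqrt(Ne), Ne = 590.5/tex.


Formula: K1 = EPI / sqrt(Ne), with Ne = 590.5 / tex_warp
Step 1: Ne = 590.5 / 47 = 12.564
Step 2: sqrt(Ne) = sqrt(12.564) = 3.5446
Step 3: K1 = 65 / 3.5446 = 18.3

18.3


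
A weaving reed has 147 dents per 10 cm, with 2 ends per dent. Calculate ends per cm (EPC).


Formula: EPC = (dents per 10 cm * ends per dent) / 10
Step 1: Total ends per 10 cm = 147 * 2 = 294
Step 2: EPC = 294 / 10 = 29.4 ends/cm

29.4 ends/cm


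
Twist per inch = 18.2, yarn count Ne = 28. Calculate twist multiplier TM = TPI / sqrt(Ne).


Formula: TM = TPI / sqrt(Ne)
Step 1: sqrt(Ne) = sqrt(28) = 5.2915
Step 2: TM = 18.2 / 5.2915 = 3.44

3.44 TM


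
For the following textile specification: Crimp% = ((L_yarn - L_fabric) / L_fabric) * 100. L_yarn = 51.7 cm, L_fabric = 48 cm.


Formula: Crimp% = ((L_yarn - L_fabric) / L_fabric) * 100
Step 1: Extension = 51.7 - 48 = 3.7 cm
Step 2: Crimp% = (3.7 / 48) * 100
Step 3: Crimp% = 0.077083 * 100 = 7.7083% ≈ 7.7%

7.7%


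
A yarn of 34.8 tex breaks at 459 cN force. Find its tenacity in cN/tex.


Formula: Tenacity = Breaking force / Linear density
Tenacity = 459 cN / 34.8 tex
Tenacity = 13.19 cN/tex

13.19 cN/tex


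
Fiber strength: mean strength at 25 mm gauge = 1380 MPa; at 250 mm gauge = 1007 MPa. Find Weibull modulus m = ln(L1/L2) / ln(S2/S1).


Formula: m = ln(L1/L2) / ln(S2/S1)
Step 1: ln(L1/L2) = ln(25/250) = -2.30259
Step 2: S2/S1 = 1007/1380 = 0.72971
Step 3: ln(S2/S1) = ln(0.72971) = -0.31511
Step 4: m = -2.30259 / -0.31511 = 7.31

7.31 (Weibull m)


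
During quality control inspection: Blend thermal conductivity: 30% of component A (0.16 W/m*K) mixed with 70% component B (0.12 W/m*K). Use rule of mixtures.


Formula: Blend property = (fraction_A * property_A) + (fraction_B * property_B)
Step 1: Contribution A = 30/100 * 0.16 W/m*K = 0.048 W/m*K
Step 2: Contribution B = 70/100 * 0.12 W/m*K = 0.084 W/m*K
Step 3: Blend thermal conductivity = 0.048 + 0.084 = 0.132 W/m*K

0.132 W/m*K


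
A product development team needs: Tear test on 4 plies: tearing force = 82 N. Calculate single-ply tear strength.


Formula: Per-ply strength = Total force / Number of plies
Per-ply = 82 N / 4
Per-ply = 20.5 N

20.5 N


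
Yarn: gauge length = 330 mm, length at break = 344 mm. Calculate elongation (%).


Formula: Elongation (%) = ((L_break - L0) / L0) * 100
Step 1: Extension = 344 - 330 = 14 mm
Step 2: Elongation = (14 / 330) * 100
Step 3: Elongation = 0.042424 * 100 = 4.2424% ≈ 4.2%

4.2%


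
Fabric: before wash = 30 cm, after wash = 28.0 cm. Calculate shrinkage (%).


Formula: Shrinkage% = ((L_before - L_after) / L_before) * 100
Step 1: Shrinkage = 30 - 28.0 = 2.0 cm
Step 2: Shrinkage% = (2.0 / 30) * 100
Step 3: Shrinkage% = 0.066667 * 100 = 6.6667% ≈ 6.7%

6.7%


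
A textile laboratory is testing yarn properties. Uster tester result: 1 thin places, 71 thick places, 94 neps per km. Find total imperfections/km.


Formula: Total = thin places + thick places + neps
Total = 1 + 71 + 94
Total = 166 imperfections/km

166 imperfections/km


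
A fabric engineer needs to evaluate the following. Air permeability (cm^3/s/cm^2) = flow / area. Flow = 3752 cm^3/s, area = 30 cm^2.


Formula: Air Permeability = Airflow / Test Area
AP = 3752 cm^3/s / 30 cm^2
AP = 125.1 cm^3/s/cm^2

125.1 cm^3/s/cm^2


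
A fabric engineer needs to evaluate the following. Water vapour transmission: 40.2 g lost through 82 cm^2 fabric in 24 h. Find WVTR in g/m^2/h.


Formula: WVTR = mass_loss / (area * time)
Step 1: Convert area: 82 cm^2 = 0.0082 m^2
Step 2: WVTR = 40.2 g / (0.0082 m^2 * 24 h)
Step 3: WVTR = 40.2 / 0.1968 = 204.3 g/m^2/h

204.3 g/m^2/h


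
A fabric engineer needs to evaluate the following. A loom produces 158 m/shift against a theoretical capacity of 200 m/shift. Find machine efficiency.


Formula: Efficiency% = (Actual output / Theoretical output) * 100
Efficiency% = (158 / 200) * 100
Efficiency% = 0.79 * 100 = 79.0%

79.0%


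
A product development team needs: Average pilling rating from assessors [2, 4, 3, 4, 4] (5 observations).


Formula: Mean = sum / count
Sum = 2 + 4 + 3 + 4 + 4 = 17
Mean = 17 / 5 = 3.4

3.4


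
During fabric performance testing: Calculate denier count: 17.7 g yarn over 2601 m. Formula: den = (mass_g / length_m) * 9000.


Formula: den = (mass_g / length_m) * 9000
Substituting: den = (17.7 / 2601) * 9000
Intermediate: 17.7 / 2601 = 0.00680507 g/m
den = 0.00680507 * 9000 = 61.2 denier

61.2 denier


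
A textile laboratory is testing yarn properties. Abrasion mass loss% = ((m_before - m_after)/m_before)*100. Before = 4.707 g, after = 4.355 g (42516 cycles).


Formula: Mass loss% = ((m_before - m_after) / m_before) * 100
Step 1: Mass loss = 4.707 - 4.355 = 0.352 g
Step 2: Ratio = 0.352 / 4.707 = 0.0747822
Step 3: Mass loss% = 0.0747822 * 100 = 7.47822% ≈ 7.48%

7.48%


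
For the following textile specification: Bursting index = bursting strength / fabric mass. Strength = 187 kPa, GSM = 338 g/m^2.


Formula: Bursting Index = Bursting Strength / Fabric GSM
BI = 187 kPa / 338 g/m^2
BI = 0.553 kPa/(g/m^2)

0.553 kPa/(g/m^2)


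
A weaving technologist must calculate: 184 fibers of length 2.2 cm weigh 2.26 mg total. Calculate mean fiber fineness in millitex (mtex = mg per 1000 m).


Formula: fineness (mtex) = mass (mg) / total length (km) = (mass_mg / total_length_m) * 1000
Step 1: Convert fiber length: 2.2 cm = 0.022 m
Step 2: Total fiber length = 184 * 0.022 = 4.048 m
Step 3: Linear density = 2.26 mg / 4.048 m = 0.5583 mg/m
Step 4: fineness = 0.5583 * 1000 = 558.3 mtex

558.3 mtex


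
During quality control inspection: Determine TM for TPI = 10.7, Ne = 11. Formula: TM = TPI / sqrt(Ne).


Formula: TM = TPI / sqrt(Ne)
Step 1: sqrt(Ne) = sqrt(11) = 3.3166
Step 2: TM = 10.7 / 3.3166 = 3.23

3.23 TM


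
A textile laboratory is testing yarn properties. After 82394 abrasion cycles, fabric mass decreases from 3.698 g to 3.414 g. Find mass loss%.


Formula: Mass loss% = ((m_before - m_after) / m_before) * 100
Step 1: Mass loss = 3.698 - 3.414 = 0.284 g
Step 2: Ratio = 0.284 / 3.698 = 0.0767983
Step 3: Mass loss% = 0.0767983 * 100 = 7.67983% ≈ 7.68%

7.68%


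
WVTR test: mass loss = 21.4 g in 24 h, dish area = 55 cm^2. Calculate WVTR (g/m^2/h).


Formula: WVTR = mass_loss / (area * time)
Step 1: Convert area: 55 cm^2 = 0.0055 m^2
Step 2: WVTR = 21.4 g / (0.0055 m^2 * 24 h)
Step 3: WVTR = 21.4 / 0.132 = 162.1 g/m^2/h

162.1 g/m^2/h


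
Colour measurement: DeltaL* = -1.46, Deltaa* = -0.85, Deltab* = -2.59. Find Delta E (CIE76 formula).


Formula: Delta E = sqrt(dL*^2 + da*^2 + db*^2)
Step 1: dL*^2 = (-1.46)^2 = 2.1316
Step 2: da*^2 = (-0.85)^2 = 0.7225
Step 3: db*^2 = (-2.59)^2 = 6.7081
Step 4: Sum = 2.1316 + 0.7225 + 6.7081 = 9.5622
Step 5: Delta E = sqrt(9.5622) = 3.09

3.09 Delta E


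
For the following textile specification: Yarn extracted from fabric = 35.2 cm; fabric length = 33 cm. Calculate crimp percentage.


Formula: Crimp% = ((L_yarn - L_fabric) / L_fabric) * 100
Step 1: Extension = 35.2 - 33 = 2.2 cm
Step 2: Crimp% = (2.2 / 33) * 100
Step 3: Crimp% = 0.066667 * 100 = 6.6667% ≈ 6.7%

6.7%


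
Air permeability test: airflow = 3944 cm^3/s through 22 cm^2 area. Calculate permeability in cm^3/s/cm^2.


Formula: Air Permeability = Airflow / Test Area
AP = 3944 cm^3/s / 22 cm^2
AP = 179.3 cm^3/s/cm^2

179.3 cm^3/s/cm^2


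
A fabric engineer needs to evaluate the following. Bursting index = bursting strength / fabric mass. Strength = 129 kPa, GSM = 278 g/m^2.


Formula: Bursting Index = Bursting Strength / Fabric GSM
BI = 129 kPa / 278 g/m^2
BI = 0.464 kPa/(g/m^2)

0.464 kPa/(g/m^2)


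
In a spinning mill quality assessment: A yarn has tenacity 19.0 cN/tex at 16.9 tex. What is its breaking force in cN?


Formula: Breaking force = Tenacity * Linear density
F = 19.0 cN/tex * 16.9 tex
F = 321.10 cN

321.10 cN


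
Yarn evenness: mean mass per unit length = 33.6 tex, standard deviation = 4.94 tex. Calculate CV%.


Formula: CV% = (standard deviation / mean) * 100
Step 1: Ratio = 4.94 / 33.6 = 0.147024
Step 2: CV% = 0.147024 * 100 = 14.7024% ≈ 14.7%

14.7%


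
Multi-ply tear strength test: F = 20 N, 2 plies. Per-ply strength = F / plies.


Formula: Per-ply strength = Total force / Number of plies
Per-ply = 20 N / 2
Per-ply = 10 N

10 N


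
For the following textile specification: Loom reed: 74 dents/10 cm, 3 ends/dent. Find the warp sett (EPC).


Formula: EPC = (dents per 10 cm * ends per dent) / 10
Step 1: Total ends per 10 cm = 74 * 3 = 222
Step 2: EPC = 222 / 10 = 22.2 ends/cm

22.2 ends/cm


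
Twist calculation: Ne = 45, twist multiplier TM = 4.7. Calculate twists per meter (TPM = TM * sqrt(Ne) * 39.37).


Formula: TPM = TM * sqrt(Ne) * 39.37
Step 1: sqrt(Ne) = sqrt(45) = 6.7082
Step 2: TM * sqrt(Ne) = 4.7 * 6.7082 = 31.5285
Step 3: TPM = 31.5285 * 39.37 = 1241 twists/m

1241 twists/m


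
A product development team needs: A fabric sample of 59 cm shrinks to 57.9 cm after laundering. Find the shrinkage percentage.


Formula: Shrinkage% = ((L_before - L_after) / L_before) * 100
Step 1: Shrinkage = 59 - 57.9 = 1.1 cm
Step 2: Shrinkage% = (1.1 / 59) * 100
Step 3: Shrinkage% = 0.018644 * 100 = 1.8644% ≈ 1.9%

1.9%


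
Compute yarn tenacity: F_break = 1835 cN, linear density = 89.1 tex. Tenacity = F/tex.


Formula: Tenacity = Breaking force / Linear density
Tenacity = 1835 cN / 89.1 tex
Tenacity = 20.59 cN/tex

20.59 cN/tex


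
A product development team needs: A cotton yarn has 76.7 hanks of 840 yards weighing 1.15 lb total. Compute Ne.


Formula: Ne = hanks / mass_lb
Substituting: Ne = 76.7 / 1.15
Ne = 66.7

66.7 Ne


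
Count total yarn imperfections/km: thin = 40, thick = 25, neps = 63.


Formula: Total = thin places + thick places + neps
Total = 40 + 25 + 63
Total = 128 imperfections/km

128 imperfections/km


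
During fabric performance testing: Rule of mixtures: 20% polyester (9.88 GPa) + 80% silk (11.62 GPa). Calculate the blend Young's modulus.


Formula: Blend property = (fraction_A * property_A) + (fraction_B * property_B)
Step 1: Contribution A = 20/100 * 9.88 GPa = 1.976 GPa
Step 2: Contribution B = 80/100 * 11.62 GPa = 9.296 GPa
Step 3: Blend Young's modulus = 1.976 + 9.296 = 11.272 GPa

11.272 GPa


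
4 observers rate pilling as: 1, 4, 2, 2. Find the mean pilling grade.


Formula: Mean = sum / count
Sum = 1 + 4 + 2 + 2 = 9
Mean = 9 / 4 = 2.3

2.3


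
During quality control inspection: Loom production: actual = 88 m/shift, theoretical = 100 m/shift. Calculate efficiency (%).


Formula: Efficiency% = (Actual output / Theoretical output) * 100
Efficiency% = (88 / 100) * 100
Efficiency% = 0.88 * 100 = 88.0%

88.0%


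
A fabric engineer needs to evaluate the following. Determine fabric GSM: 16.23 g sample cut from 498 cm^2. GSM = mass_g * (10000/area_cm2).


Formula: GSM = mass_g / area_m2
Step 1: Convert area: 498 cm^2 = 498 / 10000 = 0.0498 m^2
Step 2: GSM = 16.23 g / 0.0498 m^2 = 325.9 g/m^2

325.9 g/m^2


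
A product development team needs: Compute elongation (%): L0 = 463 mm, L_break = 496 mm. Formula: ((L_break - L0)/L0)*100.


Formula: Elongation (%) = ((L_break - L0) / L0) * 100
Step 1: Extension = 496 - 463 = 33 mm
Step 2: Elongation = (33 / 463) * 100
Step 3: Elongation = 0.071274 * 100 = 7.1274% ≈ 7.1%

7.1%


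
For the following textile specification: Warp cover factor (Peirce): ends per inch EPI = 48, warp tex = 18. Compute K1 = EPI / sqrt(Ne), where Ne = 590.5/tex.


Formula: K1 = EPI / sqrt(Ne), with Ne = 590.5 / tex_warp
Step 1: Ne = 590.5 / 18 = 32.806
Step 2: sqrt(Ne) = sqrt(32.806) = 5.7277
Step 3: K1 = 48 / 5.7277 = 8.4

8.4


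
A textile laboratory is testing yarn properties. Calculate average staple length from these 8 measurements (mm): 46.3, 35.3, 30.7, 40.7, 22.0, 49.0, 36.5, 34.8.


Formula: Mean = sum of lengths / count
Sum = 46.3 + 35.3 + 30.7 + 40.7 + 22.0 + 49.0 + 36.5 + 34.8
Sum = 295.3 mm
Mean = 295.3 / 8 = 36.91 mm

36.91 mm


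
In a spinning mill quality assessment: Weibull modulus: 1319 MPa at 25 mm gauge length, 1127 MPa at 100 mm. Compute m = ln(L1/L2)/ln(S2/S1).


Formula: m = ln(L1/L2) / ln(S2/S1)
Step 1: ln(L1/L2) = ln(25/100) = -1.38629
Step 2: S2/S1 = 1127/1319 = 0.85444
Step 3: ln(S2/S1) = ln(0.85444) = -0.15731
Step 4: m = -1.38629 / -0.15731 = 8.81

8.81 (Weibull m)


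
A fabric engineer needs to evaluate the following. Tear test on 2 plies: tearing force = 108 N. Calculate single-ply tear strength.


Formula: Per-ply strength = Total force / Number of plies
Per-ply = 108 N / 2
Per-ply = 54 N

54 N


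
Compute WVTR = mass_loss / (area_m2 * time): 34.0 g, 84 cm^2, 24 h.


Formula: WVTR = mass_loss / (area * time)
Step 1: Convert area: 84 cm^2 = 0.0084 m^2
Step 2: WVTR = 34.0 g / (0.0084 m^2 * 24 h)
Step 3: WVTR = 34.0 / 0.2016 = 168.7 g/m^2/h

168.7 g/m^2/h


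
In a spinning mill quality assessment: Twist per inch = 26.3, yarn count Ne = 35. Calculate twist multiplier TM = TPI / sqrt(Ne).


Formula: TM = TPI / sqrt(Ne)
Step 1: sqrt(Ne) = sqrt(35) = 5.9161
Step 2: TM = 26.3 / 5.9161 = 4.45

4.45 TM


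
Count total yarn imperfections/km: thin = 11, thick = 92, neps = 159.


Formula: Total = thin places + thick places + neps
Total = 11 + 92 + 159
Total = 262 imperfections/km

262 imperfections/km


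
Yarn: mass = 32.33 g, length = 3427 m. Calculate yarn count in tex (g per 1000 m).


Formula: Tex = (mass_g / length_m) * 1000
Substituting: Tex = (32.33 / 3427) * 1000
Intermediate: 32.33 / 3427 = 0.00943391 g/m
Tex = 0.00943391 * 1000 = 9.43 tex

9.43 tex


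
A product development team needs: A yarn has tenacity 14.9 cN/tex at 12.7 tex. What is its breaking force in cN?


Formula: Breaking force = Tenacity * Linear density
F = 14.9 cN/tex * 12.7 tex
F = 189.23 cN

189.23 cN


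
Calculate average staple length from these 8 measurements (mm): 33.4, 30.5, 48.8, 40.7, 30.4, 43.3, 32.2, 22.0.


Formula: Mean = sum of lengths / count
Sum = 33.4 + 30.5 + 48.8 + 40.7 + 30.4 + 43.3 + 32.2 + 22.0
Sum = 281.3 mm
Mean = 281.3 / 8 = 35.16 mm

35.16 mm


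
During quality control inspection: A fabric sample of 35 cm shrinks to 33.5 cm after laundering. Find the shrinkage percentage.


Formula: Shrinkage% = ((L_before - L_after) / L_before) * 100
Step 1: Shrinkage = 35 - 33.5 = 1.5 cm
Step 2: Shrinkage% = (1.5 / 35) * 100
Step 3: Shrinkage% = 0.042857 * 100 = 4.2857% ≈ 4.3%

4.3%


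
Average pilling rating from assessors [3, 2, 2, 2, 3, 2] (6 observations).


Formula: Mean = sum / count
Sum = 3 + 2 + 2 + 2 + 3 + 2 = 14
Mean = 14 / 6 = 2.3

2.3


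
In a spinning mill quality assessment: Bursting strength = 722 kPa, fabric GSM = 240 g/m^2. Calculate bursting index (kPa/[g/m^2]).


Formula: Bursting Index = Bursting Strength / Fabric GSM
BI = 722 kPa / 240 g/m^2
BI = 3.008 kPa/(g/m^2)

3.008 kPa/(g/m^2)


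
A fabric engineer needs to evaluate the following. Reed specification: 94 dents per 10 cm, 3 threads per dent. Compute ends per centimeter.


Formula: EPC = (dents per 10 cm * ends per dent) / 10
Step 1: Total ends per 10 cm = 94 * 3 = 282
Step 2: EPC = 282 / 10 = 28.2 ends/cm

28.2 ends/cm


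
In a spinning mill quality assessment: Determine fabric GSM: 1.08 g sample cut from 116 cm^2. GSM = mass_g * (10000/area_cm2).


Formula: GSM = mass_g / area_m2
Step 1: Convert area: 116 cm^2 = 116 / 10000 = 0.0116 m^2
Step 2: GSM = 1.08 g / 0.0116 m^2 = 93.1 g/m^2

93.1 g/m^2


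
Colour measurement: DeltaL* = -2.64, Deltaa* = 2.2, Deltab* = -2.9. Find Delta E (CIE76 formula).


Formula: Delta E = sqrt(dL*^2 + da*^2 + db*^2)
Step 1: dL*^2 = (-2.64)^2 = 6.9696
Step 2: da*^2 = 2.2^2 = 4.84
Step 3: db*^2 = (-2.9)^2 = 8.41
Step 4: Sum = 6.9696 + 4.84 + 8.41 = 20.2196
Step 5: Delta E = sqrt(20.2196) = 4.5

4.5 Delta E


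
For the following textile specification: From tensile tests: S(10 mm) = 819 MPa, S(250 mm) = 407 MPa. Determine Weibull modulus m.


Formula: m = ln(L1/L2) / ln(S2/S1)
Step 1: ln(L1/L2) = ln(10/250) = -3.21888
Step 2: S2/S1 = 407/819 = 0.49695
Step 3: ln(S2/S1) = ln(0.49695) = -0.69927
Step 4: m = -3.21888 / -0.69927 = 4.60

4.60 (Weibull m)


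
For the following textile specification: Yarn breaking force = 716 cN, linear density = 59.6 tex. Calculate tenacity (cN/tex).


Formula: Tenacity = Breaking force / Linear density
Tenacity = 716 cN / 59.6 tex
Tenacity = 12.01 cN/tex

12.01 cN/tex


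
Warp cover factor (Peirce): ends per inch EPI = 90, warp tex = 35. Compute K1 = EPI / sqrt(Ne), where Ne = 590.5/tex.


Formula: K1 = EPI / sqrt(Ne), with Ne = 590.5 / tex_warp
Step 1: Ne = 590.5 / 35 = 16.871
Step 2: sqrt(Ne) = sqrt(16.871) = 4.1074
Step 3: K1 = 90 / 4.1074 = 21.9

21.9


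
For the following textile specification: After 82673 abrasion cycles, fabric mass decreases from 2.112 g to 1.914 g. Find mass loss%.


Formula: Mass loss% = ((m_before - m_after) / m_before) * 100
Step 1: Mass loss = 2.112 - 1.914 = 0.198 g
Step 2: Ratio = 0.198 / 2.112 = 0.09375
Step 3: Mass loss% = 0.09375 * 100 = 9.375% ≈ 9.38%

9.38%


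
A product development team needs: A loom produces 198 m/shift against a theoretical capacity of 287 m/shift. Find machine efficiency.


Formula: Efficiency% = (Actual output / Theoretical output) * 100
Efficiency% = (198 / 287) * 100
Efficiency% = 0.689895 * 100 = 68.9895% ≈ 69.0%

69.0%


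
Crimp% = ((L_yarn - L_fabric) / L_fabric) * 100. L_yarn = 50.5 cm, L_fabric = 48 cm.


Formula: Crimp% = ((L_yarn - L_fabric) / L_fabric) * 100
Step 1: Extension = 50.5 - 48 = 2.5 cm
Step 2: Crimp% = (2.5 / 48) * 100
Step 3: Crimp% = 0.052083 * 100 = 5.2083% ≈ 5.2%

5.2%


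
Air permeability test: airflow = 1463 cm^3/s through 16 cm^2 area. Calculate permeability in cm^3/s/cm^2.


Formula: Air Permeability = Airflow / Test Area
AP = 1463 cm^3/s / 16 cm^2
AP = 91.4 cm^3/s/cm^2

91.4 cm^3/s/cm^2


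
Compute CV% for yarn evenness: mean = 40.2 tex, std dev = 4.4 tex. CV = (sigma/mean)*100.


Formula: CV% = (standard deviation / mean) * 100
Step 1: Ratio = 4.4 / 40.2 = 0.109453
Step 2: CV% = 0.109453 * 100 = 10.9453% ≈ 10.9%

10.9%


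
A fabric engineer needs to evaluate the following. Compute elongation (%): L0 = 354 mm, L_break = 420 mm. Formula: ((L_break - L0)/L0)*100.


Formula: Elongation (%) = ((L_break - L0) / L0) * 100
Step 1: Extension = 420 - 354 = 66 mm
Step 2: Elongation = (66 / 354) * 100
Step 3: Elongation = 0.186441 * 100 = 18.6441% ≈ 18.6%

18.6%


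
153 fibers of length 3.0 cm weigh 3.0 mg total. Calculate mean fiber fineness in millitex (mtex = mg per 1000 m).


Formula: fineness (mtex) = mass (mg) / total length (km) = (mass_mg / total_length_m) * 1000
Step 1: Convert fiber length: 3.0 cm = 0.03 m
Step 2: Total fiber length = 153 * 0.03 = 4.59 m
Step 3: Linear density = 3.0 mg / 4.59 m = 0.6536 mg/m
Step 4: fineness = 0.6536 * 1000 = 653.6 mtex

653.6 mtex


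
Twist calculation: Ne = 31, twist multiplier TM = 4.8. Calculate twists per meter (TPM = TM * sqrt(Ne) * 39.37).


Formula: TPM = TM * sqrt(Ne) * 39.37
Step 1: sqrt(Ne) = sqrt(31) = 5.5678
Step 2: TM * sqrt(Ne) = 4.8 * 5.5678 = 26.7254
Step 3: TPM = 26.7254 * 39.37 = 1052 twists/m

1052 twists/m


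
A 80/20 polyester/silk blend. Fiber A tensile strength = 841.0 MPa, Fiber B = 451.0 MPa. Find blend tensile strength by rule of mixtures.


Formula: Blend property = (fraction_A * property_A) + (fraction_B * property_B)
Step 1: Contribution A = 80/100 * 841.0 MPa = 672.8 MPa
Step 2: Contribution B = 20/100 * 451.0 MPa = 90.2 MPa
Step 3: Blend tensile strength = 672.8 + 90.2 = 763.0 MPa

763.0 MPa


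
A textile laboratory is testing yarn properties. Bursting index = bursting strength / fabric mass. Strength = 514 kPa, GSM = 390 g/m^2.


Formula: Bursting Index = Bursting Strength / Fabric GSM
BI = 514 kPa / 390 g/m^2
BI = 1.318 kPa/(g/m^2)

1.318 kPa/(g/m^2)


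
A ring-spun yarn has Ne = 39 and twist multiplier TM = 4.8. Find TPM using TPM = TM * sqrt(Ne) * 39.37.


Formula: TPM = TM * sqrt(Ne) * 39.37
Step 1: sqrt(Ne) = sqrt(39) = 6.245
Step 2: TM * sqrt(Ne) = 4.8 * 6.245 = 29.976
Step 3: TPM = 29.976 * 39.37 = 1180 twists/m

1180 twists/m


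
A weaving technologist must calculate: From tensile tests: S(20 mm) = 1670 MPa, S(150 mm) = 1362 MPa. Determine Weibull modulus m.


Formula: m = ln(L1/L2) / ln(S2/S1)
Step 1: ln(L1/L2) = ln(20/150) = -2.01490
Step 2: S2/S1 = 1362/1670 = 0.81557
Step 3: ln(S2/S1) = ln(0.81557) = -0.20387
Step 4: m = -2.01490 / -0.20387 = 9.88

9.88 (Weibull m)


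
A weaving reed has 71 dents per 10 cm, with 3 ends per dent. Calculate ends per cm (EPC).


Formula: EPC = (dents per 10 cm * ends per dent) / 10
Step 1: Total ends per 10 cm = 71 * 3 = 213
Step 2: EPC = 213 / 10 = 21.3 ends/cm

21.3 ends/cm


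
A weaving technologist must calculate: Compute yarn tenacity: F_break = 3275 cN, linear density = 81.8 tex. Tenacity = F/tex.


Formula: Tenacity = Breaking force / Linear density
Tenacity = 3275 cN / 81.8 tex
Tenacity = 40.04 cN/tex

40.04 cN/tex


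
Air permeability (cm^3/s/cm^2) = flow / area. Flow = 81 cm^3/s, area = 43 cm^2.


Formula: Air Permeability = Airflow / Test Area
AP = 81 cm^3/s / 43 cm^2
AP = 1.9 cm^3/s/cm^2

1.9 cm^3/s/cm^2


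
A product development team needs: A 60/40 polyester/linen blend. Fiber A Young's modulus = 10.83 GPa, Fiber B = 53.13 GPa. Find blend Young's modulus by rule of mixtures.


Formula: Blend property = (fraction_A * property_A) + (fraction_B * property_B)
Step 1: Contribution A = 60/100 * 10.83 GPa = 6.498 GPa
Step 2: Contribution B = 40/100 * 53.13 GPa = 21.252 GPa
Step 3: Blend Young's modulus = 6.498 + 21.252 = 27.75 GPa

27.75 GPa


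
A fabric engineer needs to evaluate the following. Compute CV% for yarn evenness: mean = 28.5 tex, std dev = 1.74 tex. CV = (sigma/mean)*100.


Formula: CV% = (standard deviation / mean) * 100
Step 1: Ratio = 1.74 / 28.5 = 0.061053
Step 2: CV% = 0.061053 * 100 = 6.1053% ≈ 6.1%

6.1%


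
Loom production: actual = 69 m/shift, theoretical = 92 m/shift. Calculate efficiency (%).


Formula: Efficiency% = (Actual output / Theoretical output) * 100
Efficiency% = (69 / 92) * 100
Efficiency% = 0.75 * 100 = 75.0%

75.0%


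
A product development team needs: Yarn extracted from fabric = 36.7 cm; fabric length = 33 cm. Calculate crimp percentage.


Formula: Crimp% = ((L_yarn - L_fabric) / L_fabric) * 100
Step 1: Extension = 36.7 - 33 = 3.7 cm
Step 2: Crimp% = (3.7 / 33) * 100
Step 3: Crimp% = 0.112121 * 100 = 11.2121% ≈ 11.2%

11.2%


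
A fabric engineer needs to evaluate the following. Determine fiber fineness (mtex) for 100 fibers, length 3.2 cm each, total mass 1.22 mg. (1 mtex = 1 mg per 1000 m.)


Formula: fineness (mtex) = mass (mg) / total length (km) = (mass_mg / total_length_m) * 1000
Step 1: Convert fiber length: 3.2 cm = 0.032 m
Step 2: Total fiber length = 100 * 0.032 = 3.2 m
Step 3: Linear density = 1.22 mg / 3.2 m = 0.3813 mg/m
Step 4: fineness = 0.3813 * 1000 = 381.3 mtex

381.3 mtex


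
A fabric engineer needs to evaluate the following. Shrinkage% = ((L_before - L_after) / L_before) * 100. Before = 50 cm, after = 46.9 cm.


Formula: Shrinkage% = ((L_before - L_after) / L_before) * 100
Step 1: Shrinkage = 50 - 46.9 = 3.1 cm
Step 2: Shrinkage% = (3.1 / 50) * 100
Step 3: Shrinkage% = 0.062 * 100 = 6.2%

6.2%


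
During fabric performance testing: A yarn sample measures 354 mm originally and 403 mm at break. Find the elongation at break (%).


Formula: Elongation (%) = ((L_break - L0) / L0) * 100
Step 1: Extension = 403 - 354 = 49 mm
Step 2: Elongation = (49 / 354) * 100
Step 3: Elongation = 0.138418 * 100 = 13.8418% ≈ 13.8%

13.8%


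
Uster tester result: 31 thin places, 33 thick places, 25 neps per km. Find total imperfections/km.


Formula: Total = thin places + thick places + neps
Total = 31 + 33 + 25
Total = 89 imperfections/km

89 imperfections/km


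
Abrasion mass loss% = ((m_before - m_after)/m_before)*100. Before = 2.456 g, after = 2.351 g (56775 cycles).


Formula: Mass loss% = ((m_before - m_after) / m_before) * 100
Step 1: Mass loss = 2.456 - 2.351 = 0.105 g
Step 2: Ratio = 0.105 / 2.456 = 0.0427524
Step 3: Mass loss% = 0.0427524 * 100 = 4.27524% ≈ 4.28%

4.28%


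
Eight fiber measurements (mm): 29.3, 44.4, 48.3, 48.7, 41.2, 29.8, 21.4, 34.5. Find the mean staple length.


Formula: Mean = sum of lengths / count
Sum = 29.3 + 44.4 + 48.3 + 48.7 + 41.2 + 29.8 + 21.4 + 34.5
Sum = 297.6 mm
Mean = 297.6 / 8 = 37.20 mm

37.20 mm


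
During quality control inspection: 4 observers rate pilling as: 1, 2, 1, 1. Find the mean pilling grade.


Formula: Mean = sum / count
Sum = 1 + 2 + 1 + 1 = 5
Mean = 5 / 4 = 1.3

1.3


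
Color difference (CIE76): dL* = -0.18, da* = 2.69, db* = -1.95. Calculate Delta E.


Formula: Delta E = sqrt(dL*^2 + da*^2 + db*^2)
Step 1: dL*^2 = (-0.18)^2 = 0.0324
Step 2: da*^2 = 2.69^2 = 7.2361
Step 3: db*^2 = (-1.95)^2 = 3.8025
Step 4: Sum = 0.0324 + 7.2361 + 3.8025 = 11.071
Step 5: Delta E = sqrt(11.071) = 3.33

3.33 Delta E


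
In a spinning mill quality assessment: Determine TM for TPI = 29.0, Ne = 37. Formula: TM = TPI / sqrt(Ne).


Formula: TM = TPI / sqrt(Ne)
Step 1: sqrt(Ne) = sqrt(37) = 6.0828
Step 2: TM = 29.0 / 6.0828 = 4.77

4.77 TM


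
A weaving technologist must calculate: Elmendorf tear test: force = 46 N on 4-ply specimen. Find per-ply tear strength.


Formula: Per-ply strength = Total force / Number of plies
Per-ply = 46 N / 4
Per-ply = 11.5 N

11.5 N


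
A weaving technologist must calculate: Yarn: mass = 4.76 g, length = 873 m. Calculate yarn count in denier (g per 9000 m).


Formula: den = (mass_g / length_m) * 9000
Substituting: den = (4.76 / 873) * 9000
Intermediate: 4.76 / 873 = 0.00545246 g/m
den = 0.00545246 * 9000 = 49.1 denier

49.1 denier


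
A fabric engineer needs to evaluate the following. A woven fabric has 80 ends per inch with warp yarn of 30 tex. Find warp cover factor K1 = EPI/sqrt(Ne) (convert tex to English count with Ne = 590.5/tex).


Formula: K1 = EPI / sqrt(Ne), with Ne = 590.5 / tex_warp
Step 1: Ne = 590.5 / 30 = 19.683
Step 2: sqrt(Ne) = sqrt(19.683) = 4.4366
Step 3: K1 = 80 / 4.4366 = 18.0

18.0


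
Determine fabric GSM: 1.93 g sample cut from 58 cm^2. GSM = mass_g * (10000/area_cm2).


Formula: GSM = mass_g / area_m2
Step 1: Convert area: 58 cm^2 = 58 / 10000 = 0.0058 m^2
Step 2: GSM = 1.93 g / 0.0058 m^2 = 332.8 g/m^2

332.8 g/m^2


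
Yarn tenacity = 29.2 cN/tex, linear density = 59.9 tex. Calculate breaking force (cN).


Formula: Breaking force = Tenacity * Linear density
F = 29.2 cN/tex * 59.9 tex
F = 1749.08 cN

1749.08 cN


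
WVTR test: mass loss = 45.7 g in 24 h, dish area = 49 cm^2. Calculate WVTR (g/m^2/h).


Formula: WVTR = mass_loss / (area * time)
Step 1: Convert area: 49 cm^2 = 0.0049 m^2
Step 2: WVTR = 45.7 g / (0.0049 m^2 * 24 h)
Step 3: WVTR = 45.7 / 0.1176 = 388.6 g/m^2/h

388.6 g/m^2/h


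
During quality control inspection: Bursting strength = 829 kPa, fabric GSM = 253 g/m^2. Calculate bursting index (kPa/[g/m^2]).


Formula: Bursting Index = Bursting Strength / Fabric GSM
BI = 829 kPa / 253 g/m^2
BI = 3.277 kPa/(g/m^2)

3.277 kPa/(g/m^2)


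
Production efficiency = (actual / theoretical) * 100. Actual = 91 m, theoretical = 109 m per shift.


Formula: Efficiency% = (Actual output / Theoretical output) * 100
Efficiency% = (91 / 109) * 100
Efficiency% = 0.834862 * 100 = 83.4862% ≈ 83.5%

83.5%


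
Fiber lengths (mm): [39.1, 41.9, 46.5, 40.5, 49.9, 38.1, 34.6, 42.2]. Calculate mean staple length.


Formula: Mean = sum of lengths / count
Sum = 39.1 + 41.9 + 46.5 + 40.5 + 49.9 + 38.1 + 34.6 + 42.2
Sum = 332.8 mm
Mean = 332.8 / 8 = 41.60 mm

41.60 mm


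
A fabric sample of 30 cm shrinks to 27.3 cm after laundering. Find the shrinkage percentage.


Formula: Shrinkage% = ((L_before - L_after) / L_before) * 100
Step 1: Shrinkage = 30 - 27.3 = 2.7 cm
Step 2: Shrinkage% = (2.7 / 30) * 100
Step 3: Shrinkage% = 0.09 * 100 = 9.0%

9.0%


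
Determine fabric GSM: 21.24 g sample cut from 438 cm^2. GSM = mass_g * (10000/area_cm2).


Formula: GSM = mass_g / area_m2
Step 1: Convert area: 438 cm^2 = 438 / 10000 = 0.0438 m^2
Step 2: GSM = 21.24 g / 0.0438 m^2 = 484.9 g/m^2

484.9 g/m^2


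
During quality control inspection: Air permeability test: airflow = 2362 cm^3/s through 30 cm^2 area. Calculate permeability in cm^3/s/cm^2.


Formula: Air Permeability = Airflow / Test Area
AP = 2362 cm^3/s / 30 cm^2
AP = 78.7 cm^3/s/cm^2

78.7 cm^3/s/cm^2


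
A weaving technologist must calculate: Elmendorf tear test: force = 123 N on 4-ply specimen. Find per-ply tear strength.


Formula: Per-ply strength = Total force / Number of plies
Per-ply = 123 N / 4
Per-ply = 30.75 N

30.75 N


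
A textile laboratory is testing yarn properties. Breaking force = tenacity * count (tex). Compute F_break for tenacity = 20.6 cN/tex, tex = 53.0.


Formula: Breaking force = Tenacity * Linear density
F = 20.6 cN/tex * 53.0 tex
F = 1091.80 cN

1091.80 cN


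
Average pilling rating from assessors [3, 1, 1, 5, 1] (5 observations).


Formula: Mean = sum / count
Sum = 3 + 1 + 1 + 5 + 1 = 11
Mean = 11 / 5 = 2.2

2.2


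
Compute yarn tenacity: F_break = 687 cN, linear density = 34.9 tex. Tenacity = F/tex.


Formula: Tenacity = Breaking force / Linear density
Tenacity = 687 cN / 34.9 tex
Tenacity = 19.68 cN/tex

19.68 cN/tex


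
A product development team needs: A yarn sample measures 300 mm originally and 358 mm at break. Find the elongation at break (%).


Formula: Elongation (%) = ((L_break - L0) / L0) * 100
Step 1: Extension = 358 - 300 = 58 mm
Step 2: Elongation = (58 / 300) * 100
Step 3: Elongation = 0.193333 * 100 = 19.3333% ≈ 19.3%

19.3%


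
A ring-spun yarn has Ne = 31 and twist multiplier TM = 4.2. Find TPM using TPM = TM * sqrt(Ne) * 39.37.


Formula: TPM = TM * sqrt(Ne) * 39.37
Step 1: sqrt(Ne) = sqrt(31) = 5.5678
Step 2: TM * sqrt(Ne) = 4.2 * 5.5678 = 23.3848
Step 3: TPM = 23.3848 * 39.37 = 921 twists/m

921 twists/m


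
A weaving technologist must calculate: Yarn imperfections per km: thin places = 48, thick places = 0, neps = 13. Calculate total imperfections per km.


Formula: Total = thin places + thick places + neps
Total = 48 + 0 + 13
Total = 61 imperfections/km

61 imperfections/km


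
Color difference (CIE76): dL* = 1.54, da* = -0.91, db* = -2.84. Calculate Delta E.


Formula: Delta E = sqrt(dL*^2 + da*^2 + db*^2)
Step 1: dL*^2 = 1.54^2 = 2.3716
Step 2: da*^2 = (-0.91)^2 = 0.8281
Step 3: db*^2 = (-2.84)^2 = 8.0656
Step 4: Sum = 2.3716 + 0.8281 + 8.0656 = 11.2653
Step 5: Delta E = sqrt(11.2653) = 3.36

3.36 Delta E


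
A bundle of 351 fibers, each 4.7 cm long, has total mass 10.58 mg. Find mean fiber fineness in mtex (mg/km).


Formula: fineness (mtex) = mass (mg) / total length (km) = (mass_mg / total_length_m) * 1000
Step 1: Convert fiber length: 4.7 cm = 0.047 m
Step 2: Total fiber length = 351 * 0.047 = 16.497 m
Step 3: Linear density = 10.58 mg / 16.497 m = 0.6413 mg/m
Step 4: fineness = 0.6413 * 1000 = 641.3 mtex

641.3 mtex


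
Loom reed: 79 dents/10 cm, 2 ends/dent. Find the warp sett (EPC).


Formula: EPC = (dents per 10 cm * ends per dent) / 10
Step 1: Total ends per 10 cm = 79 * 2 = 158
Step 2: EPC = 158 / 10 = 15.8 ends/cm

15.8 ends/cm


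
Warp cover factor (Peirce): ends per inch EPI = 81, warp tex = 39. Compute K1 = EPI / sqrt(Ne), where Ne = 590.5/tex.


Formula: K1 = EPI / sqrt(Ne), with Ne = 590.5 / tex_warp
Step 1: Ne = 590.5 / 39 = 15.141
Step 2: sqrt(Ne) = sqrt(15.141) = 3.8911
Step 3: K1 = 81 / 3.8911 = 20.8

20.8


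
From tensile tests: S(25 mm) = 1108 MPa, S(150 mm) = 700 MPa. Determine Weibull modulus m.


Formula: m = ln(L1/L2) / ln(S2/S1)
Step 1: ln(L1/L2) = ln(25/150) = -1.79176
Step 2: S2/S1 = 700/1108 = 0.63177
Step 3: ln(S2/S1) = ln(0.63177) = -0.45923
Step 4: m = -1.79176 / -0.45923 = 3.90

3.90 (Weibull m)


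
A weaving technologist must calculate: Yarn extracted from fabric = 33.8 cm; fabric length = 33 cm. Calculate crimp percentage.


Formula: Crimp% = ((L_yarn - L_fabric) / L_fabric) * 100
Step 1: Extension = 33.8 - 33 = 0.8 cm
Step 2: Crimp% = (0.8 / 33) * 100
Step 3: Crimp% = 0.024242 * 100 = 2.4242% ≈ 2.4%

2.4%


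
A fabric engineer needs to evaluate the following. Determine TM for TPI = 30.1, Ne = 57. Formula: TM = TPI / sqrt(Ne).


Formula: TM = TPI / sqrt(Ne)
Step 1: sqrt(Ne) = sqrt(57) = 7.5498
Step 2: TM = 30.1 / 7.5498 = 3.99

3.99 TM


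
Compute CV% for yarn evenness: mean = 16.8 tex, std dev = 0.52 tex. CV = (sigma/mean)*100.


Formula: CV% = (standard deviation / mean) * 100
Step 1: Ratio = 0.52 / 16.8 = 0.030952
Step 2: CV% = 0.030952 * 100 = 3.0952% ≈ 3.1%

3.1%


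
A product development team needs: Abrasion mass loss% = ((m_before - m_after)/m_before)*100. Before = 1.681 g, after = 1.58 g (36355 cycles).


Formula: Mass loss% = ((m_before - m_after) / m_before) * 100
Step 1: Mass loss = 1.681 - 1.58 = 0.101 g
Step 2: Ratio = 0.101 / 1.681 = 0.0600833
Step 3: Mass loss% = 0.0600833 * 100 = 6.00833% ≈ 6.01%

6.01%


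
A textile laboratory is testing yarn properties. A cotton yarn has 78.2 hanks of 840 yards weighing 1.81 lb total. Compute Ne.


Formula: Ne = hanks / mass_lb
Substituting: Ne = 78.2 / 1.81
Ne = 43.2

43.2 Ne


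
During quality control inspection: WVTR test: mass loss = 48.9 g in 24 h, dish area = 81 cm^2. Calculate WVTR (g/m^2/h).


Formula: WVTR = mass_loss / (area * time)
Step 1: Convert area: 81 cm^2 = 0.0081 m^2
Step 2: WVTR = 48.9 g / (0.0081 m^2 * 24 h)
Step 3: WVTR = 48.9 / 0.1944 = 251.5 g/m^2/h

251.5 g/m^2/h


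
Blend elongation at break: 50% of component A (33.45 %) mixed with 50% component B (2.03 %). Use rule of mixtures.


Formula: Blend property = (fraction_A * property_A) + (fraction_B * property_B)
Step 1: Contribution A = 50/100 * 33.45 % = 16.725 %
Step 2: Contribution B = 50/100 * 2.03 % = 1.015 %
Step 3: Blend elongation at break = 16.725 + 1.015 = 17.74 %

17.74 %


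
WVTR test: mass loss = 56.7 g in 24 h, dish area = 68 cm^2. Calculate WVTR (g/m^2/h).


Formula: WVTR = mass_loss / (area * time)
Step 1: Convert area: 68 cm^2 = 0.0068 m^2
Step 2: WVTR = 56.7 g / (0.0068 m^2 * 24 h)
Step 3: WVTR = 56.7 / 0.1632 = 347.4 g/m^2/h

347.4 g/m^2/h


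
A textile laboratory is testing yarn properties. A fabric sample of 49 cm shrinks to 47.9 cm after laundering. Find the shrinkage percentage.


Formula: Shrinkage% = ((L_before - L_after) / L_before) * 100
Step 1: Shrinkage = 49 - 47.9 = 1.1 cm
Step 2: Shrinkage% = (1.1 / 49) * 100
Step 3: Shrinkage% = 0.022449 * 100 = 2.2449% ≈ 2.2%

2.2%


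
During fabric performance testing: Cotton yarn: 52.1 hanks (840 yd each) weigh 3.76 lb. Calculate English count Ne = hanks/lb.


Formula: Ne = hanks / mass_lb
Substituting: Ne = 52.1 / 3.76
Ne = 13.9

13.9 Ne


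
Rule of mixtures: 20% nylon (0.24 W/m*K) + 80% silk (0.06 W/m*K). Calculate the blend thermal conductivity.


Formula: Blend property = (fraction_A * property_A) + (fraction_B * property_B)
Step 1: Contribution A = 20/100 * 0.24 W/m*K = 0.048 W/m*K
Step 2: Contribution B = 80/100 * 0.06 W/m*K = 0.048 W/m*K
Step 3: Blend thermal conductivity = 0.048 + 0.048 = 0.096 W/m*K

0.096 W/m*K


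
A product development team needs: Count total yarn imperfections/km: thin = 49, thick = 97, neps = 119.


Formula: Total = thin places + thick places + neps
Total = 49 + 97 + 119
Total = 265 imperfections/km

265 imperfections/km


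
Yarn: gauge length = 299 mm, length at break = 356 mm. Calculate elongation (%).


Formula: Elongation (%) = ((L_break - L0) / L0) * 100
Step 1: Extension = 356 - 299 = 57 mm
Step 2: Elongation = (57 / 299) * 100
Step 3: Elongation = 0.190635 * 100 = 19.0635% ≈ 19.1%

19.1%


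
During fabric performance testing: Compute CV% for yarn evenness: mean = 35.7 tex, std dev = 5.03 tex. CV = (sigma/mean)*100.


Formula: CV% = (standard deviation / mean) * 100
Step 1: Ratio = 5.03 / 35.7 = 0.140896
Step 2: CV% = 0.140896 * 100 = 14.0896% ≈ 14.1%

14.1%


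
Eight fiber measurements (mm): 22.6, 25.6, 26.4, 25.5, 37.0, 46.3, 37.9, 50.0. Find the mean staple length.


Formula: Mean = sum of lengths / count
Sum = 22.6 + 25.6 + 26.4 + 25.5 + 37.0 + 46.3 + 37.9 + 50.0
Sum = 271.3 mm
Mean = 271.3 / 8 = 33.91 mm

33.91 mm


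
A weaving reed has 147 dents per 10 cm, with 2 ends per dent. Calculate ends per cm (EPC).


Formula: EPC = (dents per 10 cm * ends per dent) / 10
Step 1: Total ends per 10 cm = 147 * 2 = 294
Step 2: EPC = 294 / 10 = 29.4 ends/cm

29.4 ends/cm


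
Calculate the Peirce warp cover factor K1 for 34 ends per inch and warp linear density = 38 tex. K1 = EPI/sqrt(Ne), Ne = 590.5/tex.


Formula: K1 = EPI / sqrt(Ne), with Ne = 590.5 / tex_warp
Step 1: Ne = 590.5 / 38 = 15.539
Step 2: sqrt(Ne) = sqrt(15.539) = 3.942
Step 3: K1 = 34 / 3.942 = 8.6

8.6


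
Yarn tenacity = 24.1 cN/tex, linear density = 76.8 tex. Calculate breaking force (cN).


Formula: Breaking force = Tenacity * Linear density
F = 24.1 cN/tex * 76.8 tex
F = 1850.88 cN

1850.88 cN


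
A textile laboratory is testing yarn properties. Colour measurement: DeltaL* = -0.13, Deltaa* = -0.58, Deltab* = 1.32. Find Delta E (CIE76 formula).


Formula: Delta E = sqrt(dL*^2 + da*^2 + db*^2)
Step 1: dL*^2 = (-0.13)^2 = 0.0169
Step 2: da*^2 = (-0.58)^2 = 0.3364
Step 3: db*^2 = 1.32^2 = 1.7424
Step 4: Sum = 0.0169 + 0.3364 + 1.7424 = 2.0957
Step 5: Delta E = sqrt(2.0957) = 1.45

1.45 Delta E


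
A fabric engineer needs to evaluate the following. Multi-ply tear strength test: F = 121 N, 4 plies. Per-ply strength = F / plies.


Formula: Per-ply strength = Total force / Number of plies
Per-ply = 121 N / 4
Per-ply = 30.25 N

30.25 N
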